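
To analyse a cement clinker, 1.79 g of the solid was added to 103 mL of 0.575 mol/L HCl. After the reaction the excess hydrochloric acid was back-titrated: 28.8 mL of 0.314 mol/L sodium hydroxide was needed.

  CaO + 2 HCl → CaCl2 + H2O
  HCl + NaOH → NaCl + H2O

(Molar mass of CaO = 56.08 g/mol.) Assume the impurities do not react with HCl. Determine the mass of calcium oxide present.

1.41 g

n(HCl) added = 0.103 × 0.575 = 0.0592 mol
n(NaOH) used in back-titration = 0.0288 × 0.314 = 9.04 × 10^-3 mol
n(HCl) left over = 9.04 × 10^-3 mol (1:1 ratio)
n(HCl) consumed by analyte = 0.0592 − 9.04 × 10^-3 = 0.0502 mol
From the 1:2 ratio, n(CaO) = 1/2 × 0.0502 = 0.0251 mol
mass of CaO = 0.0251 × 56.08 = 1.41 g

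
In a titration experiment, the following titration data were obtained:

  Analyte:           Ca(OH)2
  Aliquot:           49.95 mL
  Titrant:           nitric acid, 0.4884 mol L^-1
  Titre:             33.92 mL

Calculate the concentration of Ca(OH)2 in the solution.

Ca(OH)2 + 2 HNO3 → Ca(NO3)2 + 2 H2O
n(HNO3) = 0.03392 L × 0.4884 mol/L = 0.01657 mol
From the 1:2 mole ratio, n(Ca(OH)2) = 1/2 × 0.01657 = 8.283 × 10^-3 mol
[Ca(OH)2] = 8.283 × 10^-3 mol / 0.04995 L = 0.1658 mol/L

0.1658 mol/L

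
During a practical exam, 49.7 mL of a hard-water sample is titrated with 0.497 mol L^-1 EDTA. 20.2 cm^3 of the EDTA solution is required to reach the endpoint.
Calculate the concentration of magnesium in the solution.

0.202 mol/L

Mg^2+ + EDTA^4- → [Mg(EDTA)]^2-
n(EDTA) = 0.0202 L × 0.497 mol/L = 0.0100 mol
n(Mg2+) = 0.0100 mol (1:1 mole ratio)
[Mg2+] = 0.0100 mol / 0.0497 L = 0.202 mol/L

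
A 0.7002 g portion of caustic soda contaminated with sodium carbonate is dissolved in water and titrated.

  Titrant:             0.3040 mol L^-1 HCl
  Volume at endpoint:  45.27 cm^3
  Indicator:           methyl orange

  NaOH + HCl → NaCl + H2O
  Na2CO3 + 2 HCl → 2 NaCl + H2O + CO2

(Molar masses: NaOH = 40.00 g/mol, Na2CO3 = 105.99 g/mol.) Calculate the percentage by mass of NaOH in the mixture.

n(HCl) = 0.04527 × 0.3040 = 0.01376 mol
Let x = n(NaOH), y = n(Na2CO3).
Titrant: 1x + 2y = 0.01376;  mass: 40.00x + 105.99y = 0.7002
Solving, x = 2.241 × 10^-3 mol, y = 5.761 × 10^-3 mol
mass of NaOH = 2.241 × 10^-3 × 40.00 = 0.08964 g
% NaOH = 0.08964 / 0.7002 × 100 = 12.80 %

12.80 %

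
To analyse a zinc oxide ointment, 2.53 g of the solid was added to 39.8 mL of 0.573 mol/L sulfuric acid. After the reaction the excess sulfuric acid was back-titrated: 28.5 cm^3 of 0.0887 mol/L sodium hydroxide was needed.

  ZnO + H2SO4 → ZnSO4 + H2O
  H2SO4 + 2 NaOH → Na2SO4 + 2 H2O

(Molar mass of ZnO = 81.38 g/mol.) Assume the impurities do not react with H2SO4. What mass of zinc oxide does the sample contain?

n(H2SO4) added = 0.0398 × 0.573 = 0.0228 mol
n(NaOH) used in back-titration = 0.0285 × 0.0887 = 2.53 × 10^-3 mol
From the 1:2 ratio, n(H2SO4) left over = 1/2 × 2.53 × 10^-3 = 1.26 × 10^-3 mol
n(H2SO4) consumed by analyte = 0.0228 − 1.26 × 10^-3 = 0.0215 mol
n(ZnO) = 0.0215 mol (1:1 ratio)
mass of ZnO = 0.0215 × 81.38 = 1.75 g

1.75 g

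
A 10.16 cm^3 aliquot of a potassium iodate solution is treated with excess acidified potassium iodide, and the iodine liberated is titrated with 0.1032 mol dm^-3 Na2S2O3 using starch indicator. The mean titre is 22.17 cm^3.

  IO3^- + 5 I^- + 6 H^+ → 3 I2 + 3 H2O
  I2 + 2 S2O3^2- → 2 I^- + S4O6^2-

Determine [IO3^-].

0.03753 mol/L

n(S2O3^2-) = 0.02217 × 0.1032 = 2.288 × 10^-3 mol
n(I2) = n(S2O3^2-)/2 = 1.144 × 10^-3 mol
From the 1:3 ratio, n(IO3^-) in the aliquot = 1/3 × 1.144 × 10^-3 = 3.813 × 10^-4 mol
[IO3^-] = 3.813 × 10^-4 / 0.01016 = 0.03753 mol/L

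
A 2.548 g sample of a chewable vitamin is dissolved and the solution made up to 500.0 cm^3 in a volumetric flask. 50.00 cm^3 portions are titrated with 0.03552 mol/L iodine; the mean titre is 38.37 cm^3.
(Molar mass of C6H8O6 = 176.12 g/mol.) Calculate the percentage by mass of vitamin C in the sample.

94.21 %

C6H8O6 + I2 → C6H6O6 + 2 HI
n(I2) per titration = 0.03837 × 0.03552 = 1.363 × 10^-3 mol
n(C6H8O6) in each aliquot = 1.363 × 10^-3 mol (1:1 ratio)
n(C6H8O6) in the whole flask = 1.363 × 10^-3 × 500.0/50.00 = 0.01363 mol
mass of C6H8O6 = 0.01363 × 176.12 = 2.400 g
% C6H8O6 = 2.400 / 2.548 × 100 = 94.21 %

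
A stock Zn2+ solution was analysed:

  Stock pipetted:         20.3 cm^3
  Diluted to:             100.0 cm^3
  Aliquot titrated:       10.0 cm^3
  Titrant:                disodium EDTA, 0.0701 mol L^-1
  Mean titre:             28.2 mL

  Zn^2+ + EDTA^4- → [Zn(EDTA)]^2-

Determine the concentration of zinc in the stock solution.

n(EDTA) = 0.0282 × 0.0701 = 1.98 × 10^-3 mol
n(Zn2+) in the aliquot = 1.98 × 10^-3 mol (1:1 ratio)
[Zn2+]_dilute = 1.98 × 10^-3 / 0.0100 = 0.198 mol/L
Dilution factor = 100.0 / 20.3 = 4.926
[Zn2+]_stock = 0.198 × 4.926 = 0.974 mol/L

0.974 mol/L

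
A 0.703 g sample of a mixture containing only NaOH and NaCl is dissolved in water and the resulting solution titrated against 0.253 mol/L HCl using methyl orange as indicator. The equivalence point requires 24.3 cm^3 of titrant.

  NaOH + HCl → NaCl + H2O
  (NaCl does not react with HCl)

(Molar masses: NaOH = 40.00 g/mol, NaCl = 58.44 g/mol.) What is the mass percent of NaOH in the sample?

35.0 %

n(HCl) = 0.0243 × 0.253 = 6.15 × 10^-3 mol
Let x = n(NaOH), y = n(NaCl).
Titrant: 1x = 6.15 × 10^-3;  mass: 40.00x + 58.44y = 0.703
Solving, x = 6.15 × 10^-3 mol, y = 7.82 × 10^-3 mol
mass of NaOH = 6.15 × 10^-3 × 40.00 = 0.246 g
% NaOH = 0.246 / 0.703 × 100 = 35.0 %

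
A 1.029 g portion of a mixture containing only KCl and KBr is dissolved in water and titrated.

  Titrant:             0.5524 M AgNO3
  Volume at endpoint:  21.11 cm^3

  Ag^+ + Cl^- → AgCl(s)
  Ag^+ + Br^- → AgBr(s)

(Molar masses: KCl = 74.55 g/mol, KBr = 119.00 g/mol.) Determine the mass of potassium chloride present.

0.6016 g

n(AgNO3) = 0.02111 × 0.5524 = 0.01166 mol
Let x = n(KCl), y = n(KBr).
Titrant: 1x + 1y = 0.01166;  mass: 74.55x + 119.00y = 1.029
Solving, x = 8.069 × 10^-3 mol, y = 3.592 × 10^-3 mol
mass of KCl = 8.069 × 10^-3 × 74.55 = 0.6016 g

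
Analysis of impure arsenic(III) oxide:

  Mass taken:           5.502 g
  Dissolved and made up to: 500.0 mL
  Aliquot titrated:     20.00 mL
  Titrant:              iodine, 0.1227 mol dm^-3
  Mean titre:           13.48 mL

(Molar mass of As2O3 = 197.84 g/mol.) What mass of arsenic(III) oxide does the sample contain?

As2O3 + 2 I2 + 2 H2O → As2O5 + 4 HI
n(I2) per titration = 0.01348 × 0.1227 = 1.654 × 10^-3 mol
From the 1:2 ratio, n(As2O3) in each aliquot = 1/2 × 1.654 × 10^-3 = 8.270 × 10^-4 mol
n(As2O3) in the whole flask = 8.270 × 10^-4 × 500.0/20.00 = 0.02067 mol
mass of As2O3 = 0.02067 × 197.84 = 4.090 g

4.090 g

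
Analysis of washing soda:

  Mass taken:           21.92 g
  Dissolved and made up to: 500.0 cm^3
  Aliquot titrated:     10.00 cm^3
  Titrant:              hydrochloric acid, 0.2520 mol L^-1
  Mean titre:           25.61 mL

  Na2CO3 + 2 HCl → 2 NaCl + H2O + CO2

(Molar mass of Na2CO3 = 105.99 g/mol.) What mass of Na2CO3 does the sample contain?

17.10 g

n(HCl) per titration = 0.02561 × 0.2520 = 6.454 × 10^-3 mol
From the 1:2 ratio, n(Na2CO3) in each aliquot = 1/2 × 6.454 × 10^-3 = 3.227 × 10^-3 mol
n(Na2CO3) in the whole flask = 3.227 × 10^-3 × 500.0/10.00 = 0.1613 mol
mass of Na2CO3 = 0.1613 × 105.99 = 17.10 g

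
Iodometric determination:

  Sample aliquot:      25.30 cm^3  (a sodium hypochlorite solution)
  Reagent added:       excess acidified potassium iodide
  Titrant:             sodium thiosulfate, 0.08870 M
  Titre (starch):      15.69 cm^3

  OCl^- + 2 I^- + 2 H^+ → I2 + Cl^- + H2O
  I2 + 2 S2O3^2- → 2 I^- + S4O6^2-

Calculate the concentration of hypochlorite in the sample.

0.02750 M

n(S2O3^2-) = 0.01569 × 0.08870 = 1.392 × 10^-3 mol
n(I2) = n(S2O3^2-)/2 = 6.959 × 10^-4 mol
n(OCl^-) in the aliquot = 6.959 × 10^-4 mol (1:1 ratio)
[OCl^-] = 6.959 × 10^-4 / 0.02530 = 0.02750 mol/L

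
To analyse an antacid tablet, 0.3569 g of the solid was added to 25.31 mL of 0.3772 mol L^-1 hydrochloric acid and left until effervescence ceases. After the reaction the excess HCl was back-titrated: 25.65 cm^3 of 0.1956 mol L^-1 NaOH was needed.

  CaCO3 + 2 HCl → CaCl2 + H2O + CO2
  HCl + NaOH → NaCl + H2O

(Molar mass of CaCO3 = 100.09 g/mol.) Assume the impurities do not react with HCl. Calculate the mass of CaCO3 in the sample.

n(HCl) added = 0.02531 × 0.3772 = 9.547 × 10^-3 mol
n(NaOH) used in back-titration = 0.02565 × 0.1956 = 5.017 × 10^-3 mol
n(HCl) left over = 5.017 × 10^-3 mol (1:1 ratio)
n(HCl) consumed by analyte = 9.547 × 10^-3 − 5.017 × 10^-3 = 4.530 × 10^-3 mol
From the 1:2 ratio, n(CaCO3) = 1/2 × 4.530 × 10^-3 = 2.265 × 10^-3 mol
mass of CaCO3 = 2.265 × 10^-3 × 100.09 = 0.2267 g

0.2267 g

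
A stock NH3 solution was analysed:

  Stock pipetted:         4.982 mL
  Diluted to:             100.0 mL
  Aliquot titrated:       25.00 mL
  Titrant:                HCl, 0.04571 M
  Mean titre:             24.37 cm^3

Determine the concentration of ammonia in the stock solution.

0.8944 M

NH3 + HCl → NH4Cl
n(HCl) = 0.02437 × 0.04571 = 1.114 × 10^-3 mol
n(NH3) in the aliquot = 1.114 × 10^-3 mol (1:1 ratio)
[NH3]_dilute = 1.114 × 10^-3 / 0.02500 = 0.04456 mol/L
Dilution factor = 100.0 / 4.982 = 20.07
[NH3]_stock = 0.04456 × 20.07 = 0.8944 mol/L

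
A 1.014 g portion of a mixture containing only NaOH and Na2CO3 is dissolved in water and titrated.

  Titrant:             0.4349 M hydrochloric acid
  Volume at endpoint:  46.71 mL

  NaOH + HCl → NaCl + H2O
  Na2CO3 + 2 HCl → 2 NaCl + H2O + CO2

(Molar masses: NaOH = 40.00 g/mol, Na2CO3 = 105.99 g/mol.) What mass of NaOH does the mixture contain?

n(HCl) = 0.04671 × 0.4349 = 0.02031 mol
Let x = n(NaOH), y = n(Na2CO3).
Titrant: 1x + 2y = 0.02031;  mass: 40.00x + 105.99y = 1.014
Solving, x = 4.813 × 10^-3 mol, y = 7.750 × 10^-3 mol
mass of NaOH = 4.813 × 10^-3 × 40.00 = 0.1925 g

0.1925 g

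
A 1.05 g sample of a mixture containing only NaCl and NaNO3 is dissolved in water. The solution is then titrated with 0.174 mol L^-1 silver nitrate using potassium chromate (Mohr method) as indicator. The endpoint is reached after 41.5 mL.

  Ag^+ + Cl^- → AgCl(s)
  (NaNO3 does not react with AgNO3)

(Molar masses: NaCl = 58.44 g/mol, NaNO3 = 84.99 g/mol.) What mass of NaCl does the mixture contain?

0.422 g

n(AgNO3) = 0.0415 × 0.174 = 7.22 × 10^-3 mol
Let x = n(NaCl), y = n(NaNO3).
Titrant: 1x = 7.22 × 10^-3;  mass: 58.44x + 84.99y = 1.05
Solving, x = 7.22 × 10^-3 mol, y = 7.39 × 10^-3 mol
mass of NaCl = 7.22 × 10^-3 × 58.44 = 0.422 g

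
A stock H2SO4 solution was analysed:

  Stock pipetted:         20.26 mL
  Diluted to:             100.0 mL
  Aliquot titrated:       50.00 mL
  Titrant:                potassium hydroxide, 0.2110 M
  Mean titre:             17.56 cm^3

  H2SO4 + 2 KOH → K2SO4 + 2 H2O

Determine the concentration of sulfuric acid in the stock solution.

n(KOH) = 0.01756 × 0.2110 = 3.705 × 10^-3 mol
From the 1:2 ratio, n(H2SO4) in the aliquot = 1/2 × 3.705 × 10^-3 = 1.853 × 10^-3 mol
[H2SO4]_dilute = 1.853 × 10^-3 / 0.05000 = 0.03705 mol/L
Dilution factor = 100.0 / 20.26 = 4.936
[H2SO4]_stock = 0.03705 × 4.936 = 0.1829 mol/L

0.1829 M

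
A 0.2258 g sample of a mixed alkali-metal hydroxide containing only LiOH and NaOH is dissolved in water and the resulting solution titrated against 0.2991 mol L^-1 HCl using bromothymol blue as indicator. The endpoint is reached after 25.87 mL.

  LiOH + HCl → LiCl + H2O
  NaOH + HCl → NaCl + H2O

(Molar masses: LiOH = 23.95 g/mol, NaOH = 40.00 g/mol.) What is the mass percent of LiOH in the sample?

n(HCl) = 0.02587 × 0.2991 = 7.738 × 10^-3 mol
Let x = n(LiOH), y = n(NaOH).
Titrant: 1x + 1y = 7.738 × 10^-3;  mass: 23.95x + 40.00y = 0.2258
Solving, x = 5.215 × 10^-3 mol, y = 2.522 × 10^-3 mol
mass of LiOH = 5.215 × 10^-3 × 23.95 = 0.1249 g
% LiOH = 0.1249 / 0.2258 × 100 = 55.32 %

55.32 %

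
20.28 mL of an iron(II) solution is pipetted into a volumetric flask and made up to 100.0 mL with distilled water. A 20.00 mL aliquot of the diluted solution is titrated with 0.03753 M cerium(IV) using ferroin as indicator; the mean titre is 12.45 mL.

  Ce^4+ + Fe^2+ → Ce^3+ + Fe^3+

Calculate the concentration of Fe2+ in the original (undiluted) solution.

0.1152 M

n(Ce4+) = 0.01245 × 0.03753 = 4.672 × 10^-4 mol
n(Fe2+) in the aliquot = 4.672 × 10^-4 mol (1:1 ratio)
[Fe2+]_dilute = 4.672 × 10^-4 / 0.02000 = 0.02336 mol/L
Dilution factor = 100.0 / 20.28 = 4.931
[Fe2+]_stock = 0.02336 × 4.931 = 0.1152 mol/L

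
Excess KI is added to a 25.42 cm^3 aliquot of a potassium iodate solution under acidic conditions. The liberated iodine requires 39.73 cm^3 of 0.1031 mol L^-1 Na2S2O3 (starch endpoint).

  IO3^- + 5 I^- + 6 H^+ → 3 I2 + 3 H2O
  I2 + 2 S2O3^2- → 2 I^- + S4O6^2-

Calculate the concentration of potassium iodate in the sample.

0.02686 mol/L

n(S2O3^2-) = 0.03973 × 0.1031 = 4.096 × 10^-3 mol
n(I2) = n(S2O3^2-)/2 = 2.048 × 10^-3 mol
From the 1:3 ratio, n(IO3^-) in the aliquot = 1/3 × 2.048 × 10^-3 = 6.827 × 10^-4 mol
[IO3^-] = 6.827 × 10^-4 / 0.02542 = 0.02686 mol/L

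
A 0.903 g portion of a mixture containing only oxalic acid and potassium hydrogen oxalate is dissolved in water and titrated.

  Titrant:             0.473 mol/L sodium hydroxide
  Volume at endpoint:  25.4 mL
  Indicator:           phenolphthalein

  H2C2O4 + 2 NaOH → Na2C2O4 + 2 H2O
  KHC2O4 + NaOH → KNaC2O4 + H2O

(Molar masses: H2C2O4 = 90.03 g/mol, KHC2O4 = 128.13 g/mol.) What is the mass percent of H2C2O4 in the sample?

n(NaOH) = 0.0254 × 0.473 = 0.0120 mol
Let x = n(H2C2O4), y = n(KHC2O4).
Titrant: 2x + 1y = 0.0120;  mass: 90.03x + 128.13y = 0.903
Solving, x = 3.83 × 10^-3 mol, y = 4.36 × 10^-3 mol
mass of H2C2O4 = 3.83 × 10^-3 × 90.03 = 0.345 g
% H2C2O4 = 0.345 / 0.903 × 100 = 38.2 %

38.2 %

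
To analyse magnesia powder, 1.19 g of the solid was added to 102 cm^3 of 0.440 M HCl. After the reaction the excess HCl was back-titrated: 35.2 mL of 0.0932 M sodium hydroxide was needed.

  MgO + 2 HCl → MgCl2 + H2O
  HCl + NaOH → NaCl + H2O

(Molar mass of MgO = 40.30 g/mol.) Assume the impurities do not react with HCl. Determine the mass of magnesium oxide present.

n(HCl) added = 0.102 × 0.440 = 0.0449 mol
n(NaOH) used in back-titration = 0.0352 × 0.0932 = 3.28 × 10^-3 mol
n(HCl) left over = 3.28 × 10^-3 mol (1:1 ratio)
n(HCl) consumed by analyte = 0.0449 − 3.28 × 10^-3 = 0.0416 mol
From the 1:2 ratio, n(MgO) = 1/2 × 0.0416 = 0.0208 mol
mass of MgO = 0.0208 × 40.30 = 0.838 g

0.838 g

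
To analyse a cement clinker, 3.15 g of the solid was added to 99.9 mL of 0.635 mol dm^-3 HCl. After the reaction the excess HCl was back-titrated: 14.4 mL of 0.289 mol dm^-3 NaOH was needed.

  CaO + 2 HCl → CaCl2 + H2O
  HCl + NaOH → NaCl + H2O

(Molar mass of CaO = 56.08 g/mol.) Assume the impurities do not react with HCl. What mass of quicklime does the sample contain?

n(HCl) added = 0.0999 × 0.635 = 0.0634 mol
n(NaOH) used in back-titration = 0.0144 × 0.289 = 4.16 × 10^-3 mol
n(HCl) left over = 4.16 × 10^-3 mol (1:1 ratio)
n(HCl) consumed by analyte = 0.0634 − 4.16 × 10^-3 = 0.0593 mol
From the 1:2 ratio, n(CaO) = 1/2 × 0.0593 = 0.0296 mol
mass of CaO = 0.0296 × 56.08 = 1.66 g

1.66 g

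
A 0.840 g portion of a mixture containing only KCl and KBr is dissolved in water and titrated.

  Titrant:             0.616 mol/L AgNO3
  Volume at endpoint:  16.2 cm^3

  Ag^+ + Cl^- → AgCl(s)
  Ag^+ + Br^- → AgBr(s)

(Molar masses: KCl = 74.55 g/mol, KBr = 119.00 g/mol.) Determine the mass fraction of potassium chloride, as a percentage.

n(AgNO3) = 0.0162 × 0.616 = 9.98 × 10^-3 mol
Let x = n(KCl), y = n(KBr).
Titrant: 1x + 1y = 9.98 × 10^-3;  mass: 74.55x + 119.00y = 0.840
Solving, x = 7.82 × 10^-3 mol, y = 2.16 × 10^-3 mol
mass of KCl = 7.82 × 10^-3 × 74.55 = 0.583 g
% KCl = 0.583 / 0.840 × 100 = 69.4 %

69.4 %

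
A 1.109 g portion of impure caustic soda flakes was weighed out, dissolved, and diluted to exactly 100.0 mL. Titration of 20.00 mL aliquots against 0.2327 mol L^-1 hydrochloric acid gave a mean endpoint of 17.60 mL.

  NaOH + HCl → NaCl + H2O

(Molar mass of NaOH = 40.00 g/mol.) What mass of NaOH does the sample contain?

0.8191 g

n(HCl) per titration = 0.01760 × 0.2327 = 4.096 × 10^-3 mol
n(NaOH) in each aliquot = 4.096 × 10^-3 mol (1:1 ratio)
n(NaOH) in the whole flask = 4.096 × 10^-3 × 100.0/20.00 = 0.02048 mol
mass of NaOH = 0.02048 × 40.00 = 0.8191 g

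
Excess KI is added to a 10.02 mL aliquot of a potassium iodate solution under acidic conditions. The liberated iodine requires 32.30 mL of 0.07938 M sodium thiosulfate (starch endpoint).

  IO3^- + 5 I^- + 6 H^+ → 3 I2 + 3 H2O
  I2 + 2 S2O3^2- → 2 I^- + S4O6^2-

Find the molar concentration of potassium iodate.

0.04265 M

n(S2O3^2-) = 0.03230 × 0.07938 = 2.564 × 10^-3 mol
n(I2) = n(S2O3^2-)/2 = 1.282 × 10^-3 mol
From the 1:3 ratio, n(IO3^-) in the aliquot = 1/3 × 1.282 × 10^-3 = 4.273 × 10^-4 mol
[IO3^-] = 4.273 × 10^-4 / 0.01002 = 0.04265 mol/L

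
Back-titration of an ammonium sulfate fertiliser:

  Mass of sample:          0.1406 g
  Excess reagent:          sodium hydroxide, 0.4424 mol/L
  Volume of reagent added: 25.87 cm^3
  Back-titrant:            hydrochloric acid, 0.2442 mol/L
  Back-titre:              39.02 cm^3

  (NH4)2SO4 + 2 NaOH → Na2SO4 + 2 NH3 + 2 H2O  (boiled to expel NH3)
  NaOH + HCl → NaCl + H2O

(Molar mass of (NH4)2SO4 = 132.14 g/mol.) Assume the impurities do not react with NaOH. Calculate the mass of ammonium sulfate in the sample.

n(NaOH) added = 0.02587 × 0.4424 = 0.01144 mol
n(HCl) used in back-titration = 0.03902 × 0.2442 = 9.529 × 10^-3 mol
n(NaOH) left over = 9.529 × 10^-3 mol (1:1 ratio)
n(NaOH) consumed by analyte = 0.01144 − 9.529 × 10^-3 = 1.916 × 10^-3 mol
From the 1:2 ratio, n((NH4)2SO4) = 1/2 × 1.916 × 10^-3 = 9.581 × 10^-4 mol
mass of (NH4)2SO4 = 9.581 × 10^-4 × 132.14 = 0.1266 g

0.1266 g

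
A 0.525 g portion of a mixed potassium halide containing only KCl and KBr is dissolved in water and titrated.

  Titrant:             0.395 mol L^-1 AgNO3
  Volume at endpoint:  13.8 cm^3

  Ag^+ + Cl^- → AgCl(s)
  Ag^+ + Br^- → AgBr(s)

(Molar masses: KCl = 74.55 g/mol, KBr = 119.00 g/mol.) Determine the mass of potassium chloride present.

0.207 g

n(AgNO3) = 0.0138 × 0.395 = 5.45 × 10^-3 mol
Let x = n(KCl), y = n(KBr).
Titrant: 1x + 1y = 5.45 × 10^-3;  mass: 74.55x + 119.00y = 0.525
Solving, x = 2.78 × 10^-3 mol, y = 2.67 × 10^-3 mol
mass of KCl = 2.78 × 10^-3 × 74.55 = 0.207 g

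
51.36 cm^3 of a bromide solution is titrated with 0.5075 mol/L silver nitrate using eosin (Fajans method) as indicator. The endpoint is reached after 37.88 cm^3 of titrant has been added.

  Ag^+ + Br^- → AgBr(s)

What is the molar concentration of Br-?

0.3743 mol/L

n(AgNO3) = 0.03788 L × 0.5075 mol/L = 0.01922 mol
n(Br-) = 0.01922 mol (1:1 mole ratio)
[Br-] = 0.01922 mol / 0.05136 L = 0.3743 mol/L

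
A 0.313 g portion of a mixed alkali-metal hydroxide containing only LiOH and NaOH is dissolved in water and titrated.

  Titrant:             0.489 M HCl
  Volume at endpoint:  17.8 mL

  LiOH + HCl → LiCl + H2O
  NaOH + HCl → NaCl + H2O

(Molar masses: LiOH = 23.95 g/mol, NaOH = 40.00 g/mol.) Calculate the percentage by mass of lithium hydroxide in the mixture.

16.8 %

n(HCl) = 0.0178 × 0.489 = 8.70 × 10^-3 mol
Let x = n(LiOH), y = n(NaOH).
Titrant: 1x + 1y = 8.70 × 10^-3;  mass: 23.95x + 40.00y = 0.313
Solving, x = 2.19 × 10^-3 mol, y = 6.51 × 10^-3 mol
mass of LiOH = 2.19 × 10^-3 × 23.95 = 0.0525 g
% LiOH = 0.0525 / 0.313 × 100 = 16.8 %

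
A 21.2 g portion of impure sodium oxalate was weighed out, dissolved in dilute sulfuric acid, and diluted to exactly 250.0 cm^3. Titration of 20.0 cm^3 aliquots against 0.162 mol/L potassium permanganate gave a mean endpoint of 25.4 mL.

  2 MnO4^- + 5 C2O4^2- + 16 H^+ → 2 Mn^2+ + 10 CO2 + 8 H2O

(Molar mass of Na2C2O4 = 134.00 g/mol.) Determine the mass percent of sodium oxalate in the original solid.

n(KMnO4) per titration = 0.0254 × 0.162 = 4.11 × 10^-3 mol
From the 5:2 ratio, n(Na2C2O4) in each aliquot = 5/2 × 4.11 × 10^-3 = 0.0103 mol
n(Na2C2O4) in the whole flask = 0.0103 × 250.0/20.0 = 0.129 mol
mass of Na2C2O4 = 0.129 × 134.00 = 17.2 g
% Na2C2O4 = 17.2 / 21.2 × 100 = 81.3 %

81.3 %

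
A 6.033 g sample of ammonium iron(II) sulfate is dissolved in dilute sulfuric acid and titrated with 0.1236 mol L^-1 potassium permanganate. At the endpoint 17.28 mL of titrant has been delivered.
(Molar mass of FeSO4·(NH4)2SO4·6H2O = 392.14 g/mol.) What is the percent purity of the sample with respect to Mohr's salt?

69.41 %

MnO4^- + 5 Fe^2+ + 8 H^+ → Mn^2+ + 5 Fe^3+ + 4 H2O
n(KMnO4) = 0.01728 L × 0.1236 mol/L = 2.136 × 10^-3 mol
From the 5:1 ratio, n(FeSO4·(NH4)2SO4·6H2O) = 5/1 × 2.136 × 10^-3 = 0.01068 mol
mass of FeSO4·(NH4)2SO4·6H2O = 0.01068 × 392.14 g/mol = 4.188 g
% FeSO4·(NH4)2SO4·6H2O = 4.188 / 6.033 × 100 = 69.41 %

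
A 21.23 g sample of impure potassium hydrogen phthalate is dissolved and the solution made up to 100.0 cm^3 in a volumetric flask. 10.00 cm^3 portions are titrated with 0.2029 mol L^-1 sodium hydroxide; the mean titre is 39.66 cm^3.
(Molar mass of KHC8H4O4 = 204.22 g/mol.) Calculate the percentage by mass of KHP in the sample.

KHC8H4O4 + NaOH → KNaC8H4O4 + H2O
n(NaOH) per titration = 0.03966 × 0.2029 = 8.047 × 10^-3 mol
n(KHC8H4O4) in each aliquot = 8.047 × 10^-3 mol (1:1 ratio)
n(KHC8H4O4) in the whole flask = 8.047 × 10^-3 × 100.0/10.00 = 0.08047 mol
mass of KHC8H4O4 = 0.08047 × 204.22 = 16.43 g
% KHC8H4O4 = 16.43 / 21.23 × 100 = 77.41 %

77.41 %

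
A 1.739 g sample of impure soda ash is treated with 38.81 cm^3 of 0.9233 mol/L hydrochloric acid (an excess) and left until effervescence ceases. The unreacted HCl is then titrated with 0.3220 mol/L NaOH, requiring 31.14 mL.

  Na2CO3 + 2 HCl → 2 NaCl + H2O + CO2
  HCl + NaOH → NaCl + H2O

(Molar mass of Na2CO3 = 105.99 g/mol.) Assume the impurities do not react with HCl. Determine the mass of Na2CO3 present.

1.368 g

n(HCl) added = 0.03881 × 0.9233 = 0.03583 mol
n(NaOH) used in back-titration = 0.03114 × 0.3220 = 0.01003 mol
n(HCl) left over = 0.01003 mol (1:1 ratio)
n(HCl) consumed by analyte = 0.03583 − 0.01003 = 0.02581 mol
From the 1:2 ratio, n(Na2CO3) = 1/2 × 0.02581 = 0.01290 mol
mass of Na2CO3 = 0.01290 × 105.99 = 1.368 g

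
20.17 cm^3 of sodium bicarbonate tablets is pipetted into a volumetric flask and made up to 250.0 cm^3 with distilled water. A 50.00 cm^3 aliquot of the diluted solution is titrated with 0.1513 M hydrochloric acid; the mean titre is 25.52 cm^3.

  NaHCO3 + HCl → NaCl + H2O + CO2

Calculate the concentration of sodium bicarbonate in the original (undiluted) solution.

0.9572 M

n(HCl) = 0.02552 × 0.1513 = 3.861 × 10^-3 mol
n(NaHCO3) in the aliquot = 3.861 × 10^-3 mol (1:1 ratio)
[NaHCO3]_dilute = 3.861 × 10^-3 / 0.05000 = 0.07722 mol/L
Dilution factor = 250.0 / 20.17 = 12.39
[NaHCO3]_stock = 0.07722 × 12.39 = 0.9572 mol/L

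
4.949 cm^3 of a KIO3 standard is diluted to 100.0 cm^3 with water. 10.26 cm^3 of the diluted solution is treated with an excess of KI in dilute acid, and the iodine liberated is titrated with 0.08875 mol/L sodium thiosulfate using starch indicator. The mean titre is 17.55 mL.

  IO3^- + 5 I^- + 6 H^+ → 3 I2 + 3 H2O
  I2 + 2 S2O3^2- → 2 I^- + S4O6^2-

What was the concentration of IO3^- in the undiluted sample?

0.5112 mol/L

n(S2O3^2-) = 0.01755 × 0.08875 = 1.558 × 10^-3 mol
n(I2) = n(S2O3^2-)/2 = 7.788 × 10^-4 mol
From the 1:3 ratio, n(IO3^-) in the aliquot = 1/3 × 7.788 × 10^-4 = 2.596 × 10^-4 mol
[IO3^-]_dilute = 2.596 × 10^-4 / 0.01026 = 0.02530 mol/L
[IO3^-]_original = 0.02530 × 100.0/4.949 = 0.5112 mol/L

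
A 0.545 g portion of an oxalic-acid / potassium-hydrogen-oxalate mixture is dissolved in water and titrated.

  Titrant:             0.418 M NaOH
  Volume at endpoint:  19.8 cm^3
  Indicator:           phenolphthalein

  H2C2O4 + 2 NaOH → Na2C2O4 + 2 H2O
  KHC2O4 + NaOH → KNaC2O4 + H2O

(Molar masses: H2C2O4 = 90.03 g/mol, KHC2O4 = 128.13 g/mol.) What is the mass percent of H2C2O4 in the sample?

n(NaOH) = 0.0198 × 0.418 = 8.28 × 10^-3 mol
Let x = n(H2C2O4), y = n(KHC2O4).
Titrant: 2x + 1y = 8.28 × 10^-3;  mass: 90.03x + 128.13y = 0.545
Solving, x = 3.10 × 10^-3 mol, y = 2.07 × 10^-3 mol
mass of H2C2O4 = 3.10 × 10^-3 × 90.03 = 0.279 g
% H2C2O4 = 0.279 / 0.545 × 100 = 51.2 %

51.2 %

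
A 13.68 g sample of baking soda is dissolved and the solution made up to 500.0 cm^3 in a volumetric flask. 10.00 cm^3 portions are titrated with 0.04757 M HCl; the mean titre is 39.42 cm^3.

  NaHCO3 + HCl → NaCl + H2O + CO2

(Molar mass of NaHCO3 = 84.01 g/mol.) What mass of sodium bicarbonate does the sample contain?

n(HCl) per titration = 0.03942 × 0.04757 = 1.875 × 10^-3 mol
n(NaHCO3) in each aliquot = 1.875 × 10^-3 mol (1:1 ratio)
n(NaHCO3) in the whole flask = 1.875 × 10^-3 × 500.0/10.00 = 0.09376 mol
mass of NaHCO3 = 0.09376 × 84.01 = 7.877 g

7.877 g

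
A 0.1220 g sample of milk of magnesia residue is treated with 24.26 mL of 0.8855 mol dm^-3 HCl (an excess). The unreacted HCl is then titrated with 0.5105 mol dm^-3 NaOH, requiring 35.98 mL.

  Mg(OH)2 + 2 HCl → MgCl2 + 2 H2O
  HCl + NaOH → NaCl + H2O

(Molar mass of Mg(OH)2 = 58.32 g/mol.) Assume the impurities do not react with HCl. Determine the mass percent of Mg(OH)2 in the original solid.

74.44 %

n(HCl) added = 0.02426 × 0.8855 = 0.02148 mol
n(NaOH) used in back-titration = 0.03598 × 0.5105 = 0.01837 mol
n(HCl) left over = 0.01837 mol (1:1 ratio)
n(HCl) consumed by analyte = 0.02148 − 0.01837 = 3.114 × 10^-3 mol
From the 1:2 ratio, n(Mg(OH)2) = 1/2 × 3.114 × 10^-3 = 1.557 × 10^-3 mol
mass of Mg(OH)2 = 1.557 × 10^-3 × 58.32 = 0.09082 g
% Mg(OH)2 = 0.09082 / 0.1220 × 100 = 74.44 %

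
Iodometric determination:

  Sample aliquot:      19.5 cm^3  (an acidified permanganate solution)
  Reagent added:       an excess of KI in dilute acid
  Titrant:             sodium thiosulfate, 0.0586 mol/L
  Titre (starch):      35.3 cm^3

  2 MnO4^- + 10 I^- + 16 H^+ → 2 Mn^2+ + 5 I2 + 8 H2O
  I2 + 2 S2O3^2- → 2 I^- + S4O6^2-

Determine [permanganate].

n(S2O3^2-) = 0.0353 × 0.0586 = 2.07 × 10^-3 mol
n(I2) = n(S2O3^2-)/2 = 1.03 × 10^-3 mol
From the 2:5 ratio, n(MnO4^-) in the aliquot = 2/5 × 1.03 × 10^-3 = 4.14 × 10^-4 mol
[MnO4^-] = 4.14 × 10^-4 / 0.0195 = 0.0212 mol/L

0.0212 mol/L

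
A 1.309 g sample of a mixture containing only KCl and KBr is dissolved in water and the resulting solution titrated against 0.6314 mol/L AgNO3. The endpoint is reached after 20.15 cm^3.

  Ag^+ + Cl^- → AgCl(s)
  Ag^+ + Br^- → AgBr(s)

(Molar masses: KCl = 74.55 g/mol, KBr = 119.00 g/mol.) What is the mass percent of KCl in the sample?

n(AgNO3) = 0.02015 × 0.6314 = 0.01272 mol
Let x = n(KCl), y = n(KBr).
Titrant: 1x + 1y = 0.01272;  mass: 74.55x + 119.00y = 1.309
Solving, x = 4.612 × 10^-3 mol, y = 8.111 × 10^-3 mol
mass of KCl = 4.612 × 10^-3 × 74.55 = 0.3438 g
% KCl = 0.3438 / 1.309 × 100 = 26.27 %

26.27 %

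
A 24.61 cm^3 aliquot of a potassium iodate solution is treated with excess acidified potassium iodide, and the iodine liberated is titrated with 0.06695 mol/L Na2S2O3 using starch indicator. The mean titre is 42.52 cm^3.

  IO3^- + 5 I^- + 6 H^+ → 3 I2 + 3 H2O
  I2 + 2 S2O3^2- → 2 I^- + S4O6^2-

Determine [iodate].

0.01928 mol/L

n(S2O3^2-) = 0.04252 × 0.06695 = 2.847 × 10^-3 mol
n(I2) = n(S2O3^2-)/2 = 1.423 × 10^-3 mol
From the 1:3 ratio, n(IO3^-) in the aliquot = 1/3 × 1.423 × 10^-3 = 4.745 × 10^-4 mol
[IO3^-] = 4.745 × 10^-4 / 0.02461 = 0.01928 mol/L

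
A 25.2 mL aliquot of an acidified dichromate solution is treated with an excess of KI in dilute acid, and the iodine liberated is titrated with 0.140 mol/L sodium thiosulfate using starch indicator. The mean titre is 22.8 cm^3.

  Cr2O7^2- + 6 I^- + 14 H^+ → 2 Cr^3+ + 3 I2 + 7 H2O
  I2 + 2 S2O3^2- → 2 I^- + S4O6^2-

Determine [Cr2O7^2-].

n(S2O3^2-) = 0.0228 × 0.140 = 3.19 × 10^-3 mol
n(I2) = n(S2O3^2-)/2 = 1.60 × 10^-3 mol
From the 1:3 ratio, n(Cr2O7^2-) in the aliquot = 1/3 × 1.60 × 10^-3 = 5.32 × 10^-4 mol
[Cr2O7^2-] = 5.32 × 10^-4 / 0.0252 = 0.0211 mol/L

0.0211 mol/L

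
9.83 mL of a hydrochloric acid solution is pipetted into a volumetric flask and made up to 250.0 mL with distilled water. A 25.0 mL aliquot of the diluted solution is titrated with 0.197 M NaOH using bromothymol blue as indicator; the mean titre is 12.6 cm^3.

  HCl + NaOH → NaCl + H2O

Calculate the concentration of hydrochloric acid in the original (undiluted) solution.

n(NaOH) = 0.0126 × 0.197 = 2.48 × 10^-3 mol
n(HCl) in the aliquot = 2.48 × 10^-3 mol (1:1 ratio)
[HCl]_dilute = 2.48 × 10^-3 / 0.0250 = 0.0993 mol/L
Dilution factor = 250.0 / 9.83 = 25.43
[HCl]_stock = 0.0993 × 25.43 = 2.53 mol/L

2.53 M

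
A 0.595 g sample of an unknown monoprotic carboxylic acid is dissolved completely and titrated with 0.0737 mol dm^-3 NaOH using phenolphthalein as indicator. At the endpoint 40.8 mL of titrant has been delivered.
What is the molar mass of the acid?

n(NaOH) = 0.0408 L × 0.0737 mol/L = 3.01 × 10^-3 mol
n(HA) = 3.01 × 10^-3 mol (1:1 ratio)
M = m / n = 0.595 g / 3.01 × 10^-3 mol = 198 g/mol

198 g/mol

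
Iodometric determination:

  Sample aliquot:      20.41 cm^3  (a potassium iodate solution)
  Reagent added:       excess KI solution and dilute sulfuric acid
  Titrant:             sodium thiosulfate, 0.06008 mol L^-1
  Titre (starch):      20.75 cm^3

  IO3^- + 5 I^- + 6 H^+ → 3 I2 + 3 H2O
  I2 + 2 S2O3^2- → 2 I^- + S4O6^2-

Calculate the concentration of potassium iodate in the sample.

0.01018 mol/L

n(S2O3^2-) = 0.02075 × 0.06008 = 1.247 × 10^-3 mol
n(I2) = n(S2O3^2-)/2 = 6.233 × 10^-4 mol
From the 1:3 ratio, n(IO3^-) in the aliquot = 1/3 × 6.233 × 10^-4 = 2.078 × 10^-4 mol
[IO3^-] = 2.078 × 10^-4 / 0.02041 = 0.01018 mol/L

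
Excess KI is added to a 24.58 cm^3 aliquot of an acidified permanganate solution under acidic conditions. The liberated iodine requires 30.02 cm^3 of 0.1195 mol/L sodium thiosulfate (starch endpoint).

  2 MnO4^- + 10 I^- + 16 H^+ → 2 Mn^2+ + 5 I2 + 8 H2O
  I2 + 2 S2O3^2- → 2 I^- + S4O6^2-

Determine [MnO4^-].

0.02919 mol/L

n(S2O3^2-) = 0.03002 × 0.1195 = 3.587 × 10^-3 mol
n(I2) = n(S2O3^2-)/2 = 1.794 × 10^-3 mol
From the 2:5 ratio, n(MnO4^-) in the aliquot = 2/5 × 1.794 × 10^-3 = 7.175 × 10^-4 mol
[MnO4^-] = 7.175 × 10^-4 / 0.02458 = 0.02919 mol/L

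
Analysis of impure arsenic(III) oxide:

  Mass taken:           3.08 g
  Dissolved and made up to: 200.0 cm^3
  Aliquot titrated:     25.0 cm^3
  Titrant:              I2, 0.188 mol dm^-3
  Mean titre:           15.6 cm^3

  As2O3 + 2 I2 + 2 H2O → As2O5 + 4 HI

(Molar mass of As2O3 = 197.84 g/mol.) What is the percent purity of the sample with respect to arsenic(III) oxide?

75.4 %

n(I2) per titration = 0.0156 × 0.188 = 2.93 × 10^-3 mol
From the 1:2 ratio, n(As2O3) in each aliquot = 1/2 × 2.93 × 10^-3 = 1.47 × 10^-3 mol
n(As2O3) in the whole flask = 1.47 × 10^-3 × 200.0/25.0 = 0.0117 mol
mass of As2O3 = 0.0117 × 197.84 = 2.32 g
% As2O3 = 2.32 / 3.08 × 100 = 75.4 %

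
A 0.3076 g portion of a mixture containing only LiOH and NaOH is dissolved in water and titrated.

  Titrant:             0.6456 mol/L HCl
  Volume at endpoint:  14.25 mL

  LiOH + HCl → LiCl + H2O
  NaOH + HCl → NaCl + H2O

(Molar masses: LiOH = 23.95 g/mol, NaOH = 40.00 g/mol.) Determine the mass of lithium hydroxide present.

n(HCl) = 0.01425 × 0.6456 = 9.200 × 10^-3 mol
Let x = n(LiOH), y = n(NaOH).
Titrant: 1x + 1y = 9.200 × 10^-3;  mass: 23.95x + 40.00y = 0.3076
Solving, x = 3.763 × 10^-3 mol, y = 5.437 × 10^-3 mol
mass of LiOH = 3.763 × 10^-3 × 23.95 = 0.09012 g

0.09012 g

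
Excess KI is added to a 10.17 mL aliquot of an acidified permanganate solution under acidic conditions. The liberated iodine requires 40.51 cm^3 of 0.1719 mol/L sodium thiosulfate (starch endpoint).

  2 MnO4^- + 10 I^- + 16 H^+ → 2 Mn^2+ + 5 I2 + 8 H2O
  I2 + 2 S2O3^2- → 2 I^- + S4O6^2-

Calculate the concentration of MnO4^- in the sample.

n(S2O3^2-) = 0.04051 × 0.1719 = 6.964 × 10^-3 mol
n(I2) = n(S2O3^2-)/2 = 3.482 × 10^-3 mol
From the 2:5 ratio, n(MnO4^-) in the aliquot = 2/5 × 3.482 × 10^-3 = 1.393 × 10^-3 mol
[MnO4^-] = 1.393 × 10^-3 / 0.01017 = 0.1369 mol/L

0.1369 mol/L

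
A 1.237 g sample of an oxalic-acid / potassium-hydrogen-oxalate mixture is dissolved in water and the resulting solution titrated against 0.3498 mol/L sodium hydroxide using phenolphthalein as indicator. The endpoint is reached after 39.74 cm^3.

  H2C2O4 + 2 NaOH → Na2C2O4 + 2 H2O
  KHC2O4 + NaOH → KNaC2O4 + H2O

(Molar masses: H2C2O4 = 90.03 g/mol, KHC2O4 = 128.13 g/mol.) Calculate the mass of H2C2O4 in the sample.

0.2947 g

n(NaOH) = 0.03974 × 0.3498 = 0.01390 mol
Let x = n(H2C2O4), y = n(KHC2O4).
Titrant: 2x + 1y = 0.01390;  mass: 90.03x + 128.13y = 1.237
Solving, x = 3.273 × 10^-3 mol, y = 7.354 × 10^-3 mol
mass of H2C2O4 = 3.273 × 10^-3 × 90.03 = 0.2947 g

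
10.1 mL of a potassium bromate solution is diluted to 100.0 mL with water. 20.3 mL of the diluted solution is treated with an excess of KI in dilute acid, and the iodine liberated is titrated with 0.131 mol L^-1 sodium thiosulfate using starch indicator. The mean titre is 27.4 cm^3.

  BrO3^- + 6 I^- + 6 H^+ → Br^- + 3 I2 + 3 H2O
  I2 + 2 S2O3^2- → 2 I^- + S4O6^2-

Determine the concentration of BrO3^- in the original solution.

n(S2O3^2-) = 0.0274 × 0.131 = 3.59 × 10^-3 mol
n(I2) = n(S2O3^2-)/2 = 1.79 × 10^-3 mol
From the 1:3 ratio, n(BrO3^-) in the aliquot = 1/3 × 1.79 × 10^-3 = 5.98 × 10^-4 mol
[BrO3^-]_dilute = 5.98 × 10^-4 / 0.0203 = 0.0295 mol/L
[BrO3^-]_original = 0.0295 × 100.0/10.1 = 0.292 mol/L

0.292 mol/L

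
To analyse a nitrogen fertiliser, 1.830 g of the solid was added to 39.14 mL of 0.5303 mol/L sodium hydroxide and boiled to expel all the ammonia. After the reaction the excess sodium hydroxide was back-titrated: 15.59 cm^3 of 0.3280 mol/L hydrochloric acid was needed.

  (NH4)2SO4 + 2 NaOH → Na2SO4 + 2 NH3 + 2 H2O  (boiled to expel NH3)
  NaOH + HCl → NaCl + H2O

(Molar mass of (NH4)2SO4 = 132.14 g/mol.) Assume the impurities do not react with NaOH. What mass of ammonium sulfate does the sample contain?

n(NaOH) added = 0.03914 × 0.5303 = 0.02076 mol
n(HCl) used in back-titration = 0.01559 × 0.3280 = 5.114 × 10^-3 mol
n(NaOH) left over = 5.114 × 10^-3 mol (1:1 ratio)
n(NaOH) consumed by analyte = 0.02076 − 5.114 × 10^-3 = 0.01564 mol
From the 1:2 ratio, n((NH4)2SO4) = 1/2 × 0.01564 = 7.821 × 10^-3 mol
mass of (NH4)2SO4 = 7.821 × 10^-3 × 132.14 = 1.033 g

1.033 g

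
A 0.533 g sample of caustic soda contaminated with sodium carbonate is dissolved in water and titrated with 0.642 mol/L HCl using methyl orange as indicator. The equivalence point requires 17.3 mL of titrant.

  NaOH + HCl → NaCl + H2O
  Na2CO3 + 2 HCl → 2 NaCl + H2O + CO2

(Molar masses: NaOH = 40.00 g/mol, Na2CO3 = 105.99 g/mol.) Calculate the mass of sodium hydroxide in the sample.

0.171 g

n(HCl) = 0.0173 × 0.642 = 0.0111 mol
Let x = n(NaOH), y = n(Na2CO3).
Titrant: 1x + 2y = 0.0111;  mass: 40.00x + 105.99y = 0.533
Solving, x = 4.28 × 10^-3 mol, y = 3.41 × 10^-3 mol
mass of NaOH = 4.28 × 10^-3 × 40.00 = 0.171 g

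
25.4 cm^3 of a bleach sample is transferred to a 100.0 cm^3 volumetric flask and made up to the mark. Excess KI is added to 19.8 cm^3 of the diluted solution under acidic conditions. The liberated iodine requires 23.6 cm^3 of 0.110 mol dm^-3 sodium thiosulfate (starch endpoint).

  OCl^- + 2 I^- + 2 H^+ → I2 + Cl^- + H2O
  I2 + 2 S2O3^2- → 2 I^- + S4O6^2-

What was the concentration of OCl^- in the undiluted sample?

0.258 mol/L

n(S2O3^2-) = 0.0236 × 0.110 = 2.60 × 10^-3 mol
n(I2) = n(S2O3^2-)/2 = 1.30 × 10^-3 mol
n(OCl^-) in the aliquot = 1.30 × 10^-3 mol (1:1 ratio)
[OCl^-]_dilute = 1.30 × 10^-3 / 0.0198 = 0.0656 mol/L
[OCl^-]_original = 0.0656 × 100.0/25.4 = 0.258 mol/L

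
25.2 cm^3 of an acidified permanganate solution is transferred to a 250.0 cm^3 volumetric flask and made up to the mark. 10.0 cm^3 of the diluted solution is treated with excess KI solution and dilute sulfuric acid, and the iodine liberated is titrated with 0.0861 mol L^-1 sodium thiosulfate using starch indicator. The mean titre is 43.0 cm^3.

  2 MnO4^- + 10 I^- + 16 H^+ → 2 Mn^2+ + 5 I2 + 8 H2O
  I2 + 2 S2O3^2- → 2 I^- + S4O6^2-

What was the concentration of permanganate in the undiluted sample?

n(S2O3^2-) = 0.0430 × 0.0861 = 3.70 × 10^-3 mol
n(I2) = n(S2O3^2-)/2 = 1.85 × 10^-3 mol
From the 2:5 ratio, n(MnO4^-) in the aliquot = 2/5 × 1.85 × 10^-3 = 7.40 × 10^-4 mol
[MnO4^-]_dilute = 7.40 × 10^-4 / 0.0100 = 0.0740 mol/L
[MnO4^-]_original = 0.0740 × 250.0/25.2 = 0.735 mol/L

0.735 mol/L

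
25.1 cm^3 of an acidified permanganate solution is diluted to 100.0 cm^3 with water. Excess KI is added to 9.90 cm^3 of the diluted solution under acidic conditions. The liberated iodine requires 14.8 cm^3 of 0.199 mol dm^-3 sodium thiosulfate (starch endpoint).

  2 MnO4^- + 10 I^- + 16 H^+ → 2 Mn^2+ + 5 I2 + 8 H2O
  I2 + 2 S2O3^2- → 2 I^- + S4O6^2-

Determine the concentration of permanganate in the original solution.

0.237 mol/L

n(S2O3^2-) = 0.0148 × 0.199 = 2.95 × 10^-3 mol
n(I2) = n(S2O3^2-)/2 = 1.47 × 10^-3 mol
From the 2:5 ratio, n(MnO4^-) in the aliquot = 2/5 × 1.47 × 10^-3 = 5.89 × 10^-4 mol
[MnO4^-]_dilute = 5.89 × 10^-4 / 0.00990 = 0.0595 mol/L
[MnO4^-]_original = 0.0595 × 100.0/25.1 = 0.237 mol/L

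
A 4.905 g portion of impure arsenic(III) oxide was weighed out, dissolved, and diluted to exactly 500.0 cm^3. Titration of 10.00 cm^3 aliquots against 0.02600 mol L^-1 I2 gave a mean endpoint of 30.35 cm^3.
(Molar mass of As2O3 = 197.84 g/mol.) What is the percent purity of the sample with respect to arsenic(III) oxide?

As2O3 + 2 I2 + 2 H2O → As2O5 + 4 HI
n(I2) per titration = 0.03035 × 0.02600 = 7.891 × 10^-4 mol
From the 1:2 ratio, n(As2O3) in each aliquot = 1/2 × 7.891 × 10^-4 = 3.946 × 10^-4 mol
n(As2O3) in the whole flask = 3.946 × 10^-4 × 500.0/10.00 = 0.01973 mol
mass of As2O3 = 0.01973 × 197.84 = 3.903 g
% As2O3 = 3.903 / 4.905 × 100 = 79.57 %

79.57 %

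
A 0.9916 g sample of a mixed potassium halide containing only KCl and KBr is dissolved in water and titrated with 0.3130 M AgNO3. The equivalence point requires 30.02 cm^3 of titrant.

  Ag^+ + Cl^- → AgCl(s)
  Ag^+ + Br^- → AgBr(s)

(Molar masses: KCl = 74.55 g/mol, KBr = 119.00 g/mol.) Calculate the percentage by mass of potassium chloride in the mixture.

21.41 %

n(AgNO3) = 0.03002 × 0.3130 = 9.396 × 10^-3 mol
Let x = n(KCl), y = n(KBr).
Titrant: 1x + 1y = 9.396 × 10^-3;  mass: 74.55x + 119.00y = 0.9916
Solving, x = 2.847 × 10^-3 mol, y = 6.549 × 10^-3 mol
mass of KCl = 2.847 × 10^-3 × 74.55 = 0.2123 g
% KCl = 0.2123 / 0.9916 × 100 = 21.41 %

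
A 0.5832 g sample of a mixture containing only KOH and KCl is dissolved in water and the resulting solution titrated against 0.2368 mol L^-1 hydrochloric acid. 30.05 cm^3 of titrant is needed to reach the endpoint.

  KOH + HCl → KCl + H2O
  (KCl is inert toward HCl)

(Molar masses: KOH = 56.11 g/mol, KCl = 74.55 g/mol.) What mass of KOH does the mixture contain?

0.3993 g

n(HCl) = 0.03005 × 0.2368 = 7.116 × 10^-3 mol
Let x = n(KOH), y = n(KCl).
Titrant: 1x = 7.116 × 10^-3;  mass: 56.11x + 74.55y = 0.5832
Solving, x = 7.116 × 10^-3 mol, y = 2.467 × 10^-3 mol
mass of KOH = 7.116 × 10^-3 × 56.11 = 0.3993 g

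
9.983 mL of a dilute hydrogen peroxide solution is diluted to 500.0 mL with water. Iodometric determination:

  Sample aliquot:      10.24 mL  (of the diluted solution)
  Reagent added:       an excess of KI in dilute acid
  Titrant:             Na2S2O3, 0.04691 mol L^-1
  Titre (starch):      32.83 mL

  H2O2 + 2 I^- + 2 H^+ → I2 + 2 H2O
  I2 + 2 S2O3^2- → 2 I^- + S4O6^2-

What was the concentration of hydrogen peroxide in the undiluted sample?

n(S2O3^2-) = 0.03283 × 0.04691 = 1.540 × 10^-3 mol
n(I2) = n(S2O3^2-)/2 = 7.700 × 10^-4 mol
n(H2O2) in the aliquot = 7.700 × 10^-4 mol (1:1 ratio)
[H2O2]_dilute = 7.700 × 10^-4 / 0.01024 = 0.07520 mol/L
[H2O2]_original = 0.07520 × 500.0/9.983 = 3.766 mol/L

3.766 mol/L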